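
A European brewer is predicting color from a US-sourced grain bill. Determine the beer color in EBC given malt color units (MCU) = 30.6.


SRM = 1.4922·MCU^0.6859;  EBC = SRM·1.97
SRM = 1.4922·30.6^0.6859 = 15.5913
EBC = 15.5913·1.97

30.7149 EBC


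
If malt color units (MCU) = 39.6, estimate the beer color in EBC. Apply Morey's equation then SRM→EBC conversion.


SRM = 1.4922·MCU^0.6859;  EBC = SRM·1.97
SRM = 1.4922·39.6^0.6859 = 18.6074
EBC = 18.6074·1.97

36.6566 EBC


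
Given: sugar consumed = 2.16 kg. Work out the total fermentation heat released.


Q = m_sugar · 590 kJ/kg
Q = 2.16 · 590

1274.4000 kJ


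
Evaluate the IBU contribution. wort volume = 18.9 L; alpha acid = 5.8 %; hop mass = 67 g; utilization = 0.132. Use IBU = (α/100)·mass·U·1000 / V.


IBU = (5.8/100)·67·0.132·1000 / 18.9

27.1403 IBU


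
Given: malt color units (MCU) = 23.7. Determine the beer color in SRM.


SRM = 1.4922 · MCU^0.6859
SRM = 1.4922 · 23.7^0.6859

13.0848 SRM


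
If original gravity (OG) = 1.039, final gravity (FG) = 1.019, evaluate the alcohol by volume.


ABV = (OG − FG) · 131.25
ABV = (1.039 − 1.019) · 131.25

2.6250 % ABV


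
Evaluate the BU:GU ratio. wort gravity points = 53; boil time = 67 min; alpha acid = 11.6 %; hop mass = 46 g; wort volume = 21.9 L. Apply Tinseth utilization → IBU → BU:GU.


U = 1.65·0.000125^(GP/1000)·(1−e^(−0.04t))/4.15;  IBU = (α/100)·m·U·1000/V;  BU:GU = IBU/GP
U = 1.65·0.000125^(53/1000)·(1−e^(−0.04·67))/4.15 = 0.2300
IBU = (11.6/100)·46·0.2300·1000/21.9 = 56.0399
BU:GU = 56.0399/53

1.0574


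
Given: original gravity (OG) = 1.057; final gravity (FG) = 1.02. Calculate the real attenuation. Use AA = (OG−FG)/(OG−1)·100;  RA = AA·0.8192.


AA = (1.057 − 1.02)/(1.057 − 1)·100 = 64.9123
RA = 64.9123·0.8192

53.1761 %


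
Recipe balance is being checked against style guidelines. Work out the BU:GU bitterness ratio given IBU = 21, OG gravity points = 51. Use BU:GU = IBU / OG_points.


BU:GU = 21 / 51

0.4118


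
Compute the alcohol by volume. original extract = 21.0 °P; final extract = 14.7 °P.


SG = 259/(259 − P);  ABV = (OG − FG)·131.25
OG = 259/(259 − 21.0) = 1.0882
FG = 259/(259 − 14.7) = 1.0602
ABV = (1.0882 − 1.0602)·131.25

3.6833 % ABV


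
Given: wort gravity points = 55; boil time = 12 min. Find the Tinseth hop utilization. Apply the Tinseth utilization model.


U = 1.65·0.000125^(GP/1000) · (1 − e^(−0.04·t))/4.15
bigness = 1.65·0.000125^(55/1000) = 1.0065
boil_factor = (1 − e^(−0.04·12))/4.15 = 0.0919
U = 1.0065 · 0.0919

0.0925


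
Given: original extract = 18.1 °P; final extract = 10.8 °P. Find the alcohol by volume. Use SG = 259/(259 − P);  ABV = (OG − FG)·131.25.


OG = 259/(259 − 18.1) = 1.0751
FG = 259/(259 − 10.8) = 1.0435
ABV = (1.0751 − 1.0435)·131.25

4.1503 % ABV


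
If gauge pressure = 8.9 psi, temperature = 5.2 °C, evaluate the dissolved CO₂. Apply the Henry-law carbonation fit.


vols = (P + 14.695)·(0.01821 + 0.09011·e^(−0.04·T))
vols = (8.9 + 14.695)·(0.01821 + 0.09011·e^(−0.04·5.2))

2.1565 volumes


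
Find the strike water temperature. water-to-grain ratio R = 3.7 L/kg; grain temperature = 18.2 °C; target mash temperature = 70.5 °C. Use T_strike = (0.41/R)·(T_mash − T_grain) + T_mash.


T_strike = (0.41/3.7)·(70.5 − 18.2) + 70.5

76.2954 °C


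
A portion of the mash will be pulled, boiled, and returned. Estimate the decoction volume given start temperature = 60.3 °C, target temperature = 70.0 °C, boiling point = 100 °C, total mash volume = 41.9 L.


V_dec = V_total·(T_target − T_start)/(T_boil − T_start)
V_dec = 41.9·(70.0 − 60.3)/(100 − 60.3)

10.2375 L


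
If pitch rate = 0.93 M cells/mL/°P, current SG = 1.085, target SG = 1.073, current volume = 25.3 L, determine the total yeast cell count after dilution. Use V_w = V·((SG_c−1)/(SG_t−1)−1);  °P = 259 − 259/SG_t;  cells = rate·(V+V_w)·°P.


V_w = 25.3·((1.085−1)/(1.073−1)−1) = 4.1589
V_final = 25.3 + 4.1589 = 29.4589
°P = 259 − 259/1.073 = 17.6207
cells = 0.93·29.4589·17.6207

482.7502 billion cells


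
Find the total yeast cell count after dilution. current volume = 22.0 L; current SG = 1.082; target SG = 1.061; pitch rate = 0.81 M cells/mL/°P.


V_w = V·((SG_c−1)/(SG_t−1)−1);  °P = 259 − 259/SG_t;  cells = rate·(V+V_w)·°P
V_w = 22.0·((1.082−1)/(1.061−1)−1) = 7.5738
V_final = 22.0 + 7.5738 = 29.5738
°P = 259 − 259/1.061 = 14.8907
cells = 0.81·29.5738·14.8907

356.7023 billion cells


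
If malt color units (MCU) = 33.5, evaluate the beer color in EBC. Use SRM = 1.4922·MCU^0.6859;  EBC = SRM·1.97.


SRM = 1.4922·33.5^0.6859 = 16.5903
EBC = 16.5903·1.97

32.6830 EBC


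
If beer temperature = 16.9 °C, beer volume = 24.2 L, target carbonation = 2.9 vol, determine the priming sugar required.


residual = 14.695·(0.01821 + 0.09011·e^(−0.04·T));  sugar = (target − residual)·4.0·V
residual = 14.695·(0.01821 + 0.09011·e^(−0.04·16.9)) = 0.9411
sugar = (2.9 − 0.9411)·4.0·24.2

189.6186 g


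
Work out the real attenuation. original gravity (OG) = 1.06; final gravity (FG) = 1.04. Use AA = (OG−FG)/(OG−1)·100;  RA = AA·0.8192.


AA = (1.06 − 1.04)/(1.06 − 1)·100 = 33.3333
RA = 33.3333·0.8192

27.3067 %


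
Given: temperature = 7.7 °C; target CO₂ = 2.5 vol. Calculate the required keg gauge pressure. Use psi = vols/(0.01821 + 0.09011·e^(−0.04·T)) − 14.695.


psi = 2.5/(0.01821 + 0.09011·e^(−0.04·7.7)) − 14.695

14.9142 psi


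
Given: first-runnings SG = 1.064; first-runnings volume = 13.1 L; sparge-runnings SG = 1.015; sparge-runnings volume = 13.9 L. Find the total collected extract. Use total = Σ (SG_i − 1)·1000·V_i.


first = (1.064 − 1)·1000·13.1 = 838.4000
sparge = (1.015 − 1)·1000·13.9 = 208.5000
total = 838.4000 + 208.5000

1046.9000 gravity·L


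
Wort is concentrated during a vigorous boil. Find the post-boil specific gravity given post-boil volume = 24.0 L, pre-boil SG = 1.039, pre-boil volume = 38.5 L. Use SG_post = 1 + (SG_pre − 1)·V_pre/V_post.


pts_pre = (1.039 − 1)·1000 = 39.0000
pts_post = 39.0000·38.5/24.0 = 62.5625
SG_post = 1 + 62.5625/1000

1.0626


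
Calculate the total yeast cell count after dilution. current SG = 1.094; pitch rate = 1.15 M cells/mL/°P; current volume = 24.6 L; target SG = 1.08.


V_w = V·((SG_c−1)/(SG_t−1)−1);  °P = 259 − 259/SG_t;  cells = rate·(V+V_w)·°P
V_w = 24.6·((1.094−1)/(1.08−1)−1) = 4.3050
V_final = 24.6 + 4.3050 = 28.9050
°P = 259 − 259/1.08 = 19.1852
cells = 1.15·28.9050·19.1852

637.7299 billion cells


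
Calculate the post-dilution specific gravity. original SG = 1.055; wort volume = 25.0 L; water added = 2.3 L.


SG_new = 1 + (SG_old − 1)·V_old/(V_old + V_water)
pts = (1.055 − 1)·1000·25.0/(25.0 + 2.3) = 50.3663
SG_new = 1 + 50.3663/1000

1.0504


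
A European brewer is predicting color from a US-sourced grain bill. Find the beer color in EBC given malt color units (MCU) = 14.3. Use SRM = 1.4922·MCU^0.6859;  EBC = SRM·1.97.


SRM = 1.4922·14.3^0.6859 = 9.2528
EBC = 9.2528·1.97

18.2280 EBC


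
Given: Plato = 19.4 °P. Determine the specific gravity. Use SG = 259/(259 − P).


SG = 259/(259 − 19.4)

1.0810


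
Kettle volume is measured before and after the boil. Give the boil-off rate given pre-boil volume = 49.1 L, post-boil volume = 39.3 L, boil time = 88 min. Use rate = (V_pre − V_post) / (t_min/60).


rate = (49.1 − 39.3) / (88/60)

6.6818 L/hr


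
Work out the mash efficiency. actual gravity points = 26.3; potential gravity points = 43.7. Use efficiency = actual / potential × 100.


efficiency = 26.3 / 43.7 × 100

60.1831 %


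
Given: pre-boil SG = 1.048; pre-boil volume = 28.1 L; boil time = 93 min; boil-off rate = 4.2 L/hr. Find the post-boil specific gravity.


V_post = V_pre − rate·(t/60);  SG_post = 1 + (SG_pre−1)·V_pre/V_post
V_post = 28.1 − 4.2·(93/60) = 21.5900
SG_post = 1 + (1.048 − 1)·28.1/21.5900

1.0625


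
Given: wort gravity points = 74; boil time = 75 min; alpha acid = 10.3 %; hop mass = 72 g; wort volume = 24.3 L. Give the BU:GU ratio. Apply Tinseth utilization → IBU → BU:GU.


U = 1.65·0.000125^(GP/1000)·(1−e^(−0.04t))/4.15;  IBU = (α/100)·m·U·1000/V;  BU:GU = IBU/GP
U = 1.65·0.000125^(74/1000)·(1−e^(−0.04·75))/4.15 = 0.1943
IBU = (10.3/100)·72·0.1943·1000/24.3 = 59.2914
BU:GU = 59.2914/74

0.8012


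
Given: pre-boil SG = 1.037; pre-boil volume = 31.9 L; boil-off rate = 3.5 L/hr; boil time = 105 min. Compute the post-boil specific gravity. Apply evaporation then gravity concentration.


V_post = V_pre − rate·(t/60);  SG_post = 1 + (SG_pre−1)·V_pre/V_post
V_post = 31.9 − 3.5·(105/60) = 25.7750
SG_post = 1 + (1.037 − 1)·31.9/25.7750

1.0458


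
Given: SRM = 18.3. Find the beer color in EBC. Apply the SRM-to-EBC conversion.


EBC = SRM · 1.97
EBC = 18.3 · 1.97

36.0510 EBC


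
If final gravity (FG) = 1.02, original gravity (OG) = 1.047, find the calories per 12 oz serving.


ABW = (OG−FG)·131.25·0.79/FG;  °P = 259 − 259/SG (for OG→OE and FG→AE);  RE = 0.1808·OE + 0.8192·AE;  Cal = (6.9·ABW + 4·(RE−0.1))·FG·3.55
ABW = (1.047 − 1.02)·131.25·0.79/1.02 = 2.7447
OE = 259 − 259/1.047 = 11.6266 °P
AE = 259 − 259/1.02 = 5.0784 °P
RE = 0.1808·11.6266 + 0.8192·5.0784 = 6.2623 °P
Cal = (6.9·2.7447 + 4·(6.2623−0.1))·1.02·3.55

157.8305 kcal


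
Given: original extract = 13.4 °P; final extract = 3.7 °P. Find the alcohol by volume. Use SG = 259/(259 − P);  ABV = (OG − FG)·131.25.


OG = 259/(259 − 13.4) = 1.0546
FG = 259/(259 − 3.7) = 1.0145
ABV = (1.0546 − 1.0145)·131.25

5.2589 % ABV


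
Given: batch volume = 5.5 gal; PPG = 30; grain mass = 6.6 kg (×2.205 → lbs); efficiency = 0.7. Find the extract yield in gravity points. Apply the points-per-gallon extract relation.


points = lbs × PPG × eff / vol
lbs = 6.6 × 2.205 = 14.5530
points = 14.5530 × 30 × 0.7 / 5.5

55.5660 points


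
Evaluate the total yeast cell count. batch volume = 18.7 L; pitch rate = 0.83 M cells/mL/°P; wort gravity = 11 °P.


cells (billions) = rate · V_L · °P
cells = 0.83 · 18.7 · 11

170.7310 billion cells


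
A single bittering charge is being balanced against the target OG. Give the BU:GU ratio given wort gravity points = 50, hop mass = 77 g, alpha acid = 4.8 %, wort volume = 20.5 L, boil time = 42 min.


U = 1.65·0.000125^(GP/1000)·(1−e^(−0.04t))/4.15;  IBU = (α/100)·m·U·1000/V;  BU:GU = IBU/GP
U = 1.65·0.000125^(50/1000)·(1−e^(−0.04·42))/4.15 = 0.2064
IBU = (4.8/100)·77·0.2064·1000/20.5 = 37.2121
BU:GU = 37.2121/50

0.7442


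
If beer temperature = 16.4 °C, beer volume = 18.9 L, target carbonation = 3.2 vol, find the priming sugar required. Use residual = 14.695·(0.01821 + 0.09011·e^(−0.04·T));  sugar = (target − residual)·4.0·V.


residual = 14.695·(0.01821 + 0.09011·e^(−0.04·16.4)) = 0.9547
sugar = (3.2 − 0.9547)·4.0·18.9

169.7419 g


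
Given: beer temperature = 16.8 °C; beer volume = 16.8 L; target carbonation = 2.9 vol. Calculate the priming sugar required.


residual = 14.695·(0.01821 + 0.09011·e^(−0.04·T));  sugar = (target − residual)·4.0·V
residual = 14.695·(0.01821 + 0.09011·e^(−0.04·16.8)) = 0.9438
sugar = (2.9 − 0.9438)·4.0·16.8

131.4547 g


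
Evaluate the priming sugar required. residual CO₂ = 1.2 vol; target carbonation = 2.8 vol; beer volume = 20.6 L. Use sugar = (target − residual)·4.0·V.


sugar = (2.8 − 1.2)·4.0·20.6

131.8400 g


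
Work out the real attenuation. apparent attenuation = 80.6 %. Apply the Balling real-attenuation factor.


RA = AA · 0.8192
RA = 80.6 · 0.8192

66.0275 %


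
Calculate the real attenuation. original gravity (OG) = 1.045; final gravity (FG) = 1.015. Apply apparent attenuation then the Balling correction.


AA = (OG−FG)/(OG−1)·100;  RA = AA·0.8192
AA = (1.045 − 1.015)/(1.045 − 1)·100 = 66.6667
RA = 66.6667·0.8192

54.6133 %


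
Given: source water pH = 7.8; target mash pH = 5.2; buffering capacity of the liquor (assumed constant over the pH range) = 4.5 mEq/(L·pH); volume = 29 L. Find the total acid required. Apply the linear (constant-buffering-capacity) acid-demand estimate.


acid = buffering capacity · (pH_source − pH_target) · V
acid = 4.5 · (7.8 − 5.2) · 29

339.3000 mEq


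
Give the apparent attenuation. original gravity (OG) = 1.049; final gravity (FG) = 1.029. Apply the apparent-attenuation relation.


AA = (OG − FG)/(OG − 1) · 100
AA = (1.049 − 1.029)/(1.049 − 1) · 100

40.8163 %


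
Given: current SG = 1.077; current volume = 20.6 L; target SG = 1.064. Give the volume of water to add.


V_water = V·((SG_curr − 1)/(SG_target − 1) − 1)
V_water = 20.6·((1.077 − 1)/(1.064 − 1) − 1)

4.1844 L


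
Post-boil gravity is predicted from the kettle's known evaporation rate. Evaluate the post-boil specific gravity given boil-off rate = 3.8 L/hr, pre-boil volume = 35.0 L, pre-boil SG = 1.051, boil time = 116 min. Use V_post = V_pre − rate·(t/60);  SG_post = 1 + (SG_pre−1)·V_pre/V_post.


V_post = 35.0 − 3.8·(116/60) = 27.6533
SG_post = 1 + (1.051 − 1)·35.0/27.6533

1.0645


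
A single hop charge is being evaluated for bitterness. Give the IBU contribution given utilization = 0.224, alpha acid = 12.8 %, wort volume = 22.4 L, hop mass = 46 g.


IBU = (α/100)·mass·U·1000 / V
IBU = (12.8/100)·46·0.224·1000 / 22.4

58.8800 IBU


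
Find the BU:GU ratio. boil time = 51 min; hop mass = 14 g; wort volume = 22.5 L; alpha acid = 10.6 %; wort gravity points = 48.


U = 1.65·0.000125^(GP/1000)·(1−e^(−0.04t))/4.15;  IBU = (α/100)·m·U·1000/V;  BU:GU = IBU/GP
U = 1.65·0.000125^(48/1000)·(1−e^(−0.04·51))/4.15 = 0.2247
IBU = (10.6/100)·14·0.2247·1000/22.5 = 14.8199
BU:GU = 14.8199/48

0.3087


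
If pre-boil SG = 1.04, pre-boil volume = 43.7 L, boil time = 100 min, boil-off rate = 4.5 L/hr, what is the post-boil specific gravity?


V_post = V_pre − rate·(t/60);  SG_post = 1 + (SG_pre−1)·V_pre/V_post
V_post = 43.7 − 4.5·(100/60) = 36.2000
SG_post = 1 + (1.04 − 1)·43.7/36.2000

1.0483


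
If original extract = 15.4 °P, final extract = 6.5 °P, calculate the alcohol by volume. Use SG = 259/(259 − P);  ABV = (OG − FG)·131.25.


OG = 259/(259 − 15.4) = 1.0632
FG = 259/(259 − 6.5) = 1.0257
ABV = (1.0632 − 1.0257)·131.25

4.9187 % ABV


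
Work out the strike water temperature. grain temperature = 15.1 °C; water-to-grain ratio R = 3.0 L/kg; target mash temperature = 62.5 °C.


T_strike = (0.41/R)·(T_mash − T_grain) + T_mash
T_strike = (0.41/3.0)·(62.5 − 15.1) + 62.5

68.9780 °C


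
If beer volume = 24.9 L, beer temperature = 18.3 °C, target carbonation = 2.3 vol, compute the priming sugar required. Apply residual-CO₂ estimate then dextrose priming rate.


residual = 14.695·(0.01821 + 0.09011·e^(−0.04·T));  sugar = (target − residual)·4.0·V
residual = 14.695·(0.01821 + 0.09011·e^(−0.04·18.3)) = 0.9044
sugar = (2.3 − 0.9044)·4.0·24.9

138.9969 g


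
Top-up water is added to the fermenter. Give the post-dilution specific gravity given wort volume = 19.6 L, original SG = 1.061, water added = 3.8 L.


SG_new = 1 + (SG_old − 1)·V_old/(V_old + V_water)
pts = (1.061 − 1)·1000·19.6/(19.6 + 3.8) = 51.0940
SG_new = 1 + 51.0940/1000

1.0511


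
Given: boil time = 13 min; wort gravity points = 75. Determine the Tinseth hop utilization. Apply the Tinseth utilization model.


U = 1.65·0.000125^(GP/1000) · (1 − e^(−0.04·t))/4.15
bigness = 1.65·0.000125^(75/1000) = 0.8409
boil_factor = (1 − e^(−0.04·13))/4.15 = 0.0977
U = 0.8409 · 0.0977

0.0822


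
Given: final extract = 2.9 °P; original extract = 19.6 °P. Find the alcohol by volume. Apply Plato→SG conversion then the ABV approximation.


SG = 259/(259 − P);  ABV = (OG − FG)·131.25
OG = 259/(259 − 19.6) = 1.0819
FG = 259/(259 − 2.9) = 1.0113
ABV = (1.0819 − 1.0113)·131.25

9.2594 % ABV


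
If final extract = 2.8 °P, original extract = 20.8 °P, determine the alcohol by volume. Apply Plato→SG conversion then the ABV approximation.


SG = 259/(259 − P);  ABV = (OG − FG)·131.25
OG = 259/(259 − 20.8) = 1.0873
FG = 259/(259 − 2.8) = 1.0109
ABV = (1.0873 − 1.0109)·131.25

10.0265 % ABV


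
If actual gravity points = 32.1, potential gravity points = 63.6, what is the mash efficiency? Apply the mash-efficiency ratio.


efficiency = actual / potential × 100
efficiency = 32.1 / 63.6 × 100

50.4717 %


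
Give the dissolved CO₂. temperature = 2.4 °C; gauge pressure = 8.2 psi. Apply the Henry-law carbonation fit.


vols = (P + 14.695)·(0.01821 + 0.09011·e^(−0.04·T))
vols = (8.2 + 14.695)·(0.01821 + 0.09011·e^(−0.04·2.4))

2.2911 volumes


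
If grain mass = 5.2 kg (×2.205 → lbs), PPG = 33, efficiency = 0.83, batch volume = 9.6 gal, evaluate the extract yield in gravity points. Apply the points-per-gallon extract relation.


points = lbs × PPG × eff / vol
lbs = 5.2 × 2.205 = 11.4660
points = 11.4660 × 33 × 0.83 / 9.6

32.7139 points


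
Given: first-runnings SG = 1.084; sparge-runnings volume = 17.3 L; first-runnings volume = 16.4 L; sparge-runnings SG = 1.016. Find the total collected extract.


total = Σ (SG_i − 1)·1000·V_i
first = (1.084 − 1)·1000·16.4 = 1377.6000
sparge = (1.016 − 1)·1000·17.3 = 276.8000
total = 1377.6000 + 276.8000

1654.4000 gravity·L


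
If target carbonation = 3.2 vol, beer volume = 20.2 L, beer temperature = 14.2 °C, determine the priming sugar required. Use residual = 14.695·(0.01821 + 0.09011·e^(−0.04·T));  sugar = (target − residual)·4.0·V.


residual = 14.695·(0.01821 + 0.09011·e^(−0.04·14.2)) = 1.0179
sugar = (3.2 − 1.0179)·4.0·20.2

176.3100 g


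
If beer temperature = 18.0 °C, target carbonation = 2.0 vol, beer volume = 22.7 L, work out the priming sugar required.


residual = 14.695·(0.01821 + 0.09011·e^(−0.04·T));  sugar = (target − residual)·4.0·V
residual = 14.695·(0.01821 + 0.09011·e^(−0.04·18.0)) = 0.9121
sugar = (2.0 − 0.9121)·4.0·22.7

98.7780 g


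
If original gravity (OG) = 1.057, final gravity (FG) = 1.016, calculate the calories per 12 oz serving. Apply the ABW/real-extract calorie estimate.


ABW = (OG−FG)·131.25·0.79/FG;  °P = 259 − 259/SG (for OG→OE and FG→AE);  RE = 0.1808·OE + 0.8192·AE;  Cal = (6.9·ABW + 4·(RE−0.1))·FG·3.55
ABW = (1.057 − 1.016)·131.25·0.79/1.016 = 4.1842
OE = 259 − 259/1.057 = 13.9669 °P
AE = 259 − 259/1.016 = 4.0787 °P
RE = 0.1808·13.9669 + 0.8192·4.0787 = 5.8665 °P
Cal = (6.9·4.1842 + 4·(5.8665−0.1))·1.016·3.55

187.3275 kcal


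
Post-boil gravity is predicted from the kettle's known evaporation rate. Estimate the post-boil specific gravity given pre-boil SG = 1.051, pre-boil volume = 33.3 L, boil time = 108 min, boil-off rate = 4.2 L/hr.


V_post = V_pre − rate·(t/60);  SG_post = 1 + (SG_pre−1)·V_pre/V_post
V_post = 33.3 − 4.2·(108/60) = 25.7400
SG_post = 1 + (1.051 − 1)·33.3/25.7400

1.0660


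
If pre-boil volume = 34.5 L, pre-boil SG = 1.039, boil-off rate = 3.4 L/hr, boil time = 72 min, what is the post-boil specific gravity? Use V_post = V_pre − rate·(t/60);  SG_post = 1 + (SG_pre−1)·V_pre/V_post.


V_post = 34.5 − 3.4·(72/60) = 30.4200
SG_post = 1 + (1.039 − 1)·34.5/30.4200

1.0442


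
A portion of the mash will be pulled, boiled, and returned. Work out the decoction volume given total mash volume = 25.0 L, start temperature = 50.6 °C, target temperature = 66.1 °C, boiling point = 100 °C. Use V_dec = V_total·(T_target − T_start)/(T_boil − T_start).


V_dec = 25.0·(66.1 − 50.6)/(100 − 50.6)

7.8441 L


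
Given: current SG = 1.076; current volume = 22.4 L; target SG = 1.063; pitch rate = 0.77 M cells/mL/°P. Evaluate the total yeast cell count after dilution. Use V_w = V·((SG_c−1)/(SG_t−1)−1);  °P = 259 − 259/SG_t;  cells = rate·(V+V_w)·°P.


V_w = 22.4·((1.076−1)/(1.063−1)−1) = 4.6222
V_final = 22.4 + 4.6222 = 27.0222
°P = 259 − 259/1.063 = 15.3500
cells = 0.77·27.0222·15.3500

319.3882 billion cells


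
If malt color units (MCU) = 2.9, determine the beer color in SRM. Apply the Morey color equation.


SRM = 1.4922 · MCU^0.6859
SRM = 1.4922 · 2.9^0.6859

3.0973 SRM


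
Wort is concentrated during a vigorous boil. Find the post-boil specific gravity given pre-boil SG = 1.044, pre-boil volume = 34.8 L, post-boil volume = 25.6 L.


SG_post = 1 + (SG_pre − 1)·V_pre/V_post
pts_pre = (1.044 − 1)·1000 = 44.0000
pts_post = 44.0000·34.8/25.6 = 59.8125
SG_post = 1 + 59.8125/1000

1.0598


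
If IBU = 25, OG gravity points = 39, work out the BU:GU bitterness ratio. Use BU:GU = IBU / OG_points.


BU:GU = 25 / 39

0.6410


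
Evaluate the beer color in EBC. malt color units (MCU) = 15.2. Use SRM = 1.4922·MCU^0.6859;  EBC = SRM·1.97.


SRM = 1.4922·15.2^0.6859 = 9.6484
EBC = 9.6484·1.97

19.0073 EBC


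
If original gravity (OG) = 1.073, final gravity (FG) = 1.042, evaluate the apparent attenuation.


AA = (OG − FG)/(OG − 1) · 100
AA = (1.073 − 1.042)/(1.073 − 1) · 100

42.4658 %


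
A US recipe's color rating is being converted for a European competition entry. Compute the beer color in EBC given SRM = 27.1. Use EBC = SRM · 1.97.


EBC = 27.1 · 1.97

53.3870 EBC


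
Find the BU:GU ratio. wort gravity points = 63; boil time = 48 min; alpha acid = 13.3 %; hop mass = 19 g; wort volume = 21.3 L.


U = 1.65·0.000125^(GP/1000)·(1−e^(−0.04t))/4.15;  IBU = (α/100)·m·U·1000/V;  BU:GU = IBU/GP
U = 1.65·0.000125^(63/1000)·(1−e^(−0.04·48))/4.15 = 0.1926
IBU = (13.3/100)·19·0.1926·1000/21.3 = 22.8516
BU:GU = 22.8516/63

0.3627


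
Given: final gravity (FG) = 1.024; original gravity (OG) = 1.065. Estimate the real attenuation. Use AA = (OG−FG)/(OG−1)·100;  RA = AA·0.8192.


AA = (1.065 − 1.024)/(1.065 − 1)·100 = 63.0769
RA = 63.0769·0.8192

51.6726 %


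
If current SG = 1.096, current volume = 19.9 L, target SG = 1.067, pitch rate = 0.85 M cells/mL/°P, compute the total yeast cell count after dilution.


V_w = V·((SG_c−1)/(SG_t−1)−1);  °P = 259 − 259/SG_t;  cells = rate·(V+V_w)·°P
V_w = 19.9·((1.096−1)/(1.067−1)−1) = 8.6134
V_final = 19.9 + 8.6134 = 28.5134
°P = 259 − 259/1.067 = 16.2634
cells = 0.85·28.5134·16.2634

394.1655 billion cells


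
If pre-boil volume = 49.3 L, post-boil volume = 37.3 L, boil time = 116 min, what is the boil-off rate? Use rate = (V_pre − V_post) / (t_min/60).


rate = (49.3 − 37.3) / (116/60)

6.2069 L/hr


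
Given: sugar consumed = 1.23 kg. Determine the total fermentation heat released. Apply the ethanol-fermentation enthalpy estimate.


Q = m_sugar · 590 kJ/kg
Q = 1.23 · 590

725.7000 kJ


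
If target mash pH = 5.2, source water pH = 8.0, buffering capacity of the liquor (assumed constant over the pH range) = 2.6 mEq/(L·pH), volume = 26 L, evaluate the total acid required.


acid = buffering capacity · (pH_source − pH_target) · V
acid = 2.6 · (8.0 − 5.2) · 26

189.2800 mEq


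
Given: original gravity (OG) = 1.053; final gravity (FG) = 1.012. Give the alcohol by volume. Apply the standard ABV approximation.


ABV = (OG − FG) · 131.25
ABV = (1.053 − 1.012) · 131.25

5.3812 % ABV


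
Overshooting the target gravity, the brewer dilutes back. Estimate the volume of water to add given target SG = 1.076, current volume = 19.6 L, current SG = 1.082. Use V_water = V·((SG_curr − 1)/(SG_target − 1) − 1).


V_water = 19.6·((1.082 − 1)/(1.076 − 1) − 1)

1.5474 L


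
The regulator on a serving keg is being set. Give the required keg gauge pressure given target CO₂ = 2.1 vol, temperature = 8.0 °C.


psi = vols/(0.01821 + 0.09011·e^(−0.04·T)) − 14.695
psi = 2.1/(0.01821 + 0.09011·e^(−0.04·8.0)) − 14.695

10.4116 psi


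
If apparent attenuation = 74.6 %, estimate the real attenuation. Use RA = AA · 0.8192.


RA = 74.6 · 0.8192

61.1123 %


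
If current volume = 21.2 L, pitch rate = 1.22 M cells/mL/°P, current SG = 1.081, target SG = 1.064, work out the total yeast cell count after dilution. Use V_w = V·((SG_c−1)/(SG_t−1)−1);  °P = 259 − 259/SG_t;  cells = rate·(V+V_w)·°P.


V_w = 21.2·((1.081−1)/(1.064−1)−1) = 5.6312
V_final = 21.2 + 5.6312 = 26.8312
°P = 259 − 259/1.064 = 15.5789
cells = 1.22·26.8312·15.5789

509.9632 billion cells


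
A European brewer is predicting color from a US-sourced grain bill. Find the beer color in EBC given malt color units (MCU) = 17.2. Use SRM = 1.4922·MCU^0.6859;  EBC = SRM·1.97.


SRM = 1.4922·17.2^0.6859 = 10.5021
EBC = 10.5021·1.97

20.6891 EBC


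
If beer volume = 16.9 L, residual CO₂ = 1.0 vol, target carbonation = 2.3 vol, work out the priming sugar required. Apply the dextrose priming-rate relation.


sugar = (target − residual)·4.0·V
sugar = (2.3 − 1.0)·4.0·16.9

87.8800 g


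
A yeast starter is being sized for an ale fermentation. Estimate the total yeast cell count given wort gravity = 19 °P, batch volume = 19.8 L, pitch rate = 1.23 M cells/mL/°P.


cells (billions) = rate · V_L · °P
cells = 1.23 · 19.8 · 19

462.7260 billion cells


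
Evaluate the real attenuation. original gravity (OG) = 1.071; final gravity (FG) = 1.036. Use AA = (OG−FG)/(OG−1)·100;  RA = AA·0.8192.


AA = (1.071 − 1.036)/(1.071 − 1)·100 = 49.2958
RA = 49.2958·0.8192

40.3831 %


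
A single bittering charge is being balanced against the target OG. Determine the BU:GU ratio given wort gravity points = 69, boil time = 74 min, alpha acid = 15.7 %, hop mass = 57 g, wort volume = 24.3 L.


U = 1.65·0.000125^(GP/1000)·(1−e^(−0.04t))/4.15;  IBU = (α/100)·m·U·1000/V;  BU:GU = IBU/GP
U = 1.65·0.000125^(69/1000)·(1−e^(−0.04·74))/4.15 = 0.2028
IBU = (15.7/100)·57·0.2028·1000/24.3 = 74.6762
BU:GU = 74.6762/69

1.0823


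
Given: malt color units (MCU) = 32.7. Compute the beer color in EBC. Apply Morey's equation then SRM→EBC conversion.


SRM = 1.4922·MCU^0.6859;  EBC = SRM·1.97
SRM = 1.4922·32.7^0.6859 = 16.3176
EBC = 16.3176·1.97

32.1456 EBC


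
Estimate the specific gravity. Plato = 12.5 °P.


SG = 259/(259 − P)
SG = 259/(259 − 12.5)

1.0507


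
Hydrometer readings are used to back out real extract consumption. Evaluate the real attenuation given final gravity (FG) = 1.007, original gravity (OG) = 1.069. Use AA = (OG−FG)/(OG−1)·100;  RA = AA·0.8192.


AA = (1.069 − 1.007)/(1.069 − 1)·100 = 89.8551
RA = 89.8551·0.8192

73.6093 %


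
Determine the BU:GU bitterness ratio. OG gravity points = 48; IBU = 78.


BU:GU = IBU / OG_points
BU:GU = 78 / 48

1.6250


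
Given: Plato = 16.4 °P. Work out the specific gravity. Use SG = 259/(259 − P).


SG = 259/(259 − 16.4)

1.0676


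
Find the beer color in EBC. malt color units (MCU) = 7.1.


SRM = 1.4922·MCU^0.6859;  EBC = SRM·1.97
SRM = 1.4922·7.1^0.6859 = 5.7241
EBC = 5.7241·1.97

11.2764 EBC


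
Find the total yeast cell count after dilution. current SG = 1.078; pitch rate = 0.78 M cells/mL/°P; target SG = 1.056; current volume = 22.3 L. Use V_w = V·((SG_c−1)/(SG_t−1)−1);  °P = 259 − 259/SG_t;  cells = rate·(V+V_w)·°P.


V_w = 22.3·((1.078−1)/(1.056−1)−1) = 8.7607
V_final = 22.3 + 8.7607 = 31.0607
°P = 259 − 259/1.056 = 13.7348
cells = 0.78·31.0607·13.7348

332.7591 billion cells


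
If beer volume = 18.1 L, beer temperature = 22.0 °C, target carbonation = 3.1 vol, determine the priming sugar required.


residual = 14.695·(0.01821 + 0.09011·e^(−0.04·T));  sugar = (target − residual)·4.0·V
residual = 14.695·(0.01821 + 0.09011·e^(−0.04·22.0)) = 0.8168
sugar = (3.1 − 0.8168)·4.0·18.1

165.3010 g


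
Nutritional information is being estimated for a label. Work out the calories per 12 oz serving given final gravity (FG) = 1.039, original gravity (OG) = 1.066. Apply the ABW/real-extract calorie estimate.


ABW = (OG−FG)·131.25·0.79/FG;  °P = 259 − 259/SG (for OG→OE and FG→AE);  RE = 0.1808·OE + 0.8192·AE;  Cal = (6.9·ABW + 4·(RE−0.1))·FG·3.55
ABW = (1.066 − 1.039)·131.25·0.79/1.039 = 2.6945
OE = 259 − 259/1.066 = 16.0356 °P
AE = 259 − 259/1.039 = 9.7218 °P
RE = 0.1808·16.0356 + 0.8192·9.7218 = 10.8634 °P
Cal = (6.9·2.6945 + 4·(10.8634−0.1))·1.039·3.55

227.3761 kcal


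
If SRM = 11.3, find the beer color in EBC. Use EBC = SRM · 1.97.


EBC = 11.3 · 1.97

22.2610 EBC


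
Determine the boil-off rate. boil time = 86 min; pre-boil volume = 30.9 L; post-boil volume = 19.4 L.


rate = (V_pre − V_post) / (t_min/60)
rate = (30.9 − 19.4) / (86/60)

8.0233 L/hr


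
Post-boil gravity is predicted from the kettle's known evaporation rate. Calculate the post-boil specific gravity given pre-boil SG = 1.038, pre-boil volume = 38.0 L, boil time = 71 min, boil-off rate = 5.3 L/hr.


V_post = V_pre − rate·(t/60);  SG_post = 1 + (SG_pre−1)·V_pre/V_post
V_post = 38.0 − 5.3·(71/60) = 31.7283
SG_post = 1 + (1.038 − 1)·38.0/31.7283

1.0455


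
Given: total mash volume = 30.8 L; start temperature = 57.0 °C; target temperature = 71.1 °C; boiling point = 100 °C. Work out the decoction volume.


V_dec = V_total·(T_target − T_start)/(T_boil − T_start)
V_dec = 30.8·(71.1 − 57.0)/(100 − 57.0)

10.0995 L


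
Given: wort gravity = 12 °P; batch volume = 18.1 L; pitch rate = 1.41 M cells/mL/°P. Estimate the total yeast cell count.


cells (billions) = rate · V_L · °P
cells = 1.41 · 18.1 · 12

306.2520 billion cells


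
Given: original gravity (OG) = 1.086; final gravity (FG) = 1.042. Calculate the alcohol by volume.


ABV = (OG − FG) · 131.25
ABV = (1.086 − 1.042) · 131.25

5.7750 % ABV


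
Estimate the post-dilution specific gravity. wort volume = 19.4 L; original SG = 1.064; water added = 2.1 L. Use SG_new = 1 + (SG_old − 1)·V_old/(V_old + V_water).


pts = (1.064 − 1)·1000·19.4/(19.4 + 2.1) = 57.7488
SG_new = 1 + 57.7488/1000

1.0577


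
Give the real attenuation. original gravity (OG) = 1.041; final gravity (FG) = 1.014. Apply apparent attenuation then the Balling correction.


AA = (OG−FG)/(OG−1)·100;  RA = AA·0.8192
AA = (1.041 − 1.014)/(1.041 − 1)·100 = 65.8537
RA = 65.8537·0.8192

53.9473 %


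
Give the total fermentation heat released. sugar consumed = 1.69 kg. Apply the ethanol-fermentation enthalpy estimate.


Q = m_sugar · 590 kJ/kg
Q = 1.69 · 590

997.1000 kJ


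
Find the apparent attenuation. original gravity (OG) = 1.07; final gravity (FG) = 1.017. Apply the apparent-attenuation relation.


AA = (OG − FG)/(OG − 1) · 100
AA = (1.07 − 1.017)/(1.07 − 1) · 100

75.7143 %


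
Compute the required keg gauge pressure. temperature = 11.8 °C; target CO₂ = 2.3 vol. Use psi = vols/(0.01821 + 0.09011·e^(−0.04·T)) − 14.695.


psi = 2.3/(0.01821 + 0.09011·e^(−0.04·11.8)) − 14.695

16.2122 psi


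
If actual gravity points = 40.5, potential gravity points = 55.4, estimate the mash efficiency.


efficiency = actual / potential × 100
efficiency = 40.5 / 55.4 × 100

73.1047 %


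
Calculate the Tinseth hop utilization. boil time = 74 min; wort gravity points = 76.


U = 1.65·0.000125^(GP/1000) · (1 − e^(−0.04·t))/4.15
bigness = 1.65·0.000125^(76/1000) = 0.8334
boil_factor = (1 − e^(−0.04·74))/4.15 = 0.2285
U = 0.8334 · 0.2285

0.1904


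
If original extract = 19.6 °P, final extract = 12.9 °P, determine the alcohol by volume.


SG = 259/(259 − P);  ABV = (OG − FG)·131.25
OG = 259/(259 − 19.6) = 1.0819
FG = 259/(259 − 12.9) = 1.0524
ABV = (1.0819 − 1.0524)·131.25

3.8658 % ABV


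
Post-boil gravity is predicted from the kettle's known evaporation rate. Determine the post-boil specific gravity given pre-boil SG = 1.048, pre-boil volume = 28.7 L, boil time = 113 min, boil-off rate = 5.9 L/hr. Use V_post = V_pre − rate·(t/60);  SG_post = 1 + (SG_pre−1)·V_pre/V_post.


V_post = 28.7 − 5.9·(113/60) = 17.5883
SG_post = 1 + (1.048 − 1)·28.7/17.5883

1.0783


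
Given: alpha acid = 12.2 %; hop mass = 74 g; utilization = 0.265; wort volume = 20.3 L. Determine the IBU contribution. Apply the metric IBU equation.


IBU = (α/100)·mass·U·1000 / V
IBU = (12.2/100)·74·0.265·1000 / 20.3

117.8532 IBU


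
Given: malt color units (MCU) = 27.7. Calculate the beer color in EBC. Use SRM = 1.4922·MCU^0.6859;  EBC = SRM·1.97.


SRM = 1.4922·27.7^0.6859 = 14.5621
EBC = 14.5621·1.97

28.6873 EBC


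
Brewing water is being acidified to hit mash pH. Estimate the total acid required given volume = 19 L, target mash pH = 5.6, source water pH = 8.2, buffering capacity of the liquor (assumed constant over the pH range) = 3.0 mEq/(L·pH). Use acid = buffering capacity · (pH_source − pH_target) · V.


acid = 3.0 · (8.2 − 5.6) · 19

148.2000 mEq


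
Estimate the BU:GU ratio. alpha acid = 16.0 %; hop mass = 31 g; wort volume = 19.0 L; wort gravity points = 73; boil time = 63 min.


U = 1.65·0.000125^(GP/1000)·(1−e^(−0.04t))/4.15;  IBU = (α/100)·m·U·1000/V;  BU:GU = IBU/GP
U = 1.65·0.000125^(73/1000)·(1−e^(−0.04·63))/4.15 = 0.1897
IBU = (16.0/100)·31·0.1897·1000/19.0 = 49.5233
BU:GU = 49.5233/73

0.6784


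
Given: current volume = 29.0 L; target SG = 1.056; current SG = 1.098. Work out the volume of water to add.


V_water = V·((SG_curr − 1)/(SG_target − 1) − 1)
V_water = 29.0·((1.098 − 1)/(1.056 − 1) − 1)

21.7500 L


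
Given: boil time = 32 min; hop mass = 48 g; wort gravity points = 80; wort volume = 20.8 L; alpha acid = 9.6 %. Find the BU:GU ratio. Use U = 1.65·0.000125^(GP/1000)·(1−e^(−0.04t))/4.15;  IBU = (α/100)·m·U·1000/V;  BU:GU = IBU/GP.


U = 1.65·0.000125^(80/1000)·(1−e^(−0.04·32))/4.15 = 0.1399
IBU = (9.6/100)·48·0.1399·1000/20.8 = 30.9851
BU:GU = 30.9851/80

0.3873


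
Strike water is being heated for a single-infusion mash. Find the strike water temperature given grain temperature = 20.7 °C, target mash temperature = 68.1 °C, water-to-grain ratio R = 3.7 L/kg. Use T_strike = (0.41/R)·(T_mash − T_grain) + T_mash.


T_strike = (0.41/3.7)·(68.1 − 20.7) + 68.1

73.3524 °C


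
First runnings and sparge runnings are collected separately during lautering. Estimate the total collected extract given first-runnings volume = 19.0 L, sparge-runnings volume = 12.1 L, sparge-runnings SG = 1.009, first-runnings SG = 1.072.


total = Σ (SG_i − 1)·1000·V_i
first = (1.072 − 1)·1000·19.0 = 1368.0000
sparge = (1.009 − 1)·1000·12.1 = 108.9000
total = 1368.0000 + 108.9000

1476.9000 gravity·L


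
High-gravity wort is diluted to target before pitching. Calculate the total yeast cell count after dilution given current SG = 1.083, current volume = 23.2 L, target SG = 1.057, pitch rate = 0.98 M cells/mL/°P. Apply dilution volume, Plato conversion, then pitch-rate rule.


V_w = V·((SG_c−1)/(SG_t−1)−1);  °P = 259 − 259/SG_t;  cells = rate·(V+V_w)·°P
V_w = 23.2·((1.083−1)/(1.057−1)−1) = 10.5825
V_final = 23.2 + 10.5825 = 33.7825
°P = 259 − 259/1.057 = 13.9669
cells = 0.98·33.7825·13.9669

462.3990 billion cells


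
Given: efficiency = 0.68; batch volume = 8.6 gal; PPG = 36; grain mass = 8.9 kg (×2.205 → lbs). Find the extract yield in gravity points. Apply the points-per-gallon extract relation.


points = lbs × PPG × eff / vol
lbs = 8.9 × 2.205 = 19.6245
points = 19.6245 × 36 × 0.68 / 8.6

55.8614 points


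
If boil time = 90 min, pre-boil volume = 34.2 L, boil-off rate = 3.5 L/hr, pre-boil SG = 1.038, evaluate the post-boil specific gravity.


V_post = V_pre − rate·(t/60);  SG_post = 1 + (SG_pre−1)·V_pre/V_post
V_post = 34.2 − 3.5·(90/60) = 28.9500
SG_post = 1 + (1.038 − 1)·34.2/28.9500

1.0449


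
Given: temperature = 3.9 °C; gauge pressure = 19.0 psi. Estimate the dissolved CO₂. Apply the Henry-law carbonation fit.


vols = (P + 14.695)·(0.01821 + 0.09011·e^(−0.04·T))
vols = (19.0 + 14.695)·(0.01821 + 0.09011·e^(−0.04·3.9))

3.2113 volumes


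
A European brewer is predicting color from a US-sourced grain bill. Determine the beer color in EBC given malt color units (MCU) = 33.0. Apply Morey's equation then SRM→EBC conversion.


SRM = 1.4922·MCU^0.6859;  EBC = SRM·1.97
SRM = 1.4922·33.0^0.6859 = 16.4201
EBC = 16.4201·1.97

32.3476 EBC


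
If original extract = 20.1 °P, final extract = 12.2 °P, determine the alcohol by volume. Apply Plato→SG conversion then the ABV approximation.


SG = 259/(259 − P);  ABV = (OG − FG)·131.25
OG = 259/(259 − 20.1) = 1.0841
FG = 259/(259 − 12.2) = 1.0494
ABV = (1.0841 − 1.0494)·131.25

4.5548 % ABV


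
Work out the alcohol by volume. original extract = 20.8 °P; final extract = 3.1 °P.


SG = 259/(259 − P);  ABV = (OG − FG)·131.25
OG = 259/(259 − 20.8) = 1.0873
FG = 259/(259 − 3.1) = 1.0121
ABV = (1.0873 − 1.0121)·131.25

9.8710 % ABV


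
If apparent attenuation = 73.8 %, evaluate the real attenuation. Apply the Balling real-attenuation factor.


RA = AA · 0.8192
RA = 73.8 · 0.8192

60.4570 %


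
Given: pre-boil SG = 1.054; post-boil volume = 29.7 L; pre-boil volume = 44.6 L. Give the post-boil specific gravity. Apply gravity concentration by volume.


SG_post = 1 + (SG_pre − 1)·V_pre/V_post
pts_pre = (1.054 − 1)·1000 = 54.0000
pts_post = 54.0000·44.6/29.7 = 81.0909
SG_post = 1 + 81.0909/1000

1.0811


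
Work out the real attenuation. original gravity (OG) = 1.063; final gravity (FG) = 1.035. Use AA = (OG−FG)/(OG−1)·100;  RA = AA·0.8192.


AA = (1.063 − 1.035)/(1.063 − 1)·100 = 44.4444
RA = 44.4444·0.8192

36.4089 %


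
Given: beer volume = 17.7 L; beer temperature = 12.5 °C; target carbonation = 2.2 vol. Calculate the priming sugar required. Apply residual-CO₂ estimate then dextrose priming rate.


residual = 14.695·(0.01821 + 0.09011·e^(−0.04·T));  sugar = (target − residual)·4.0·V
residual = 14.695·(0.01821 + 0.09011·e^(−0.04·12.5)) = 1.0707
sugar = (2.2 − 1.0707)·4.0·17.7

79.9514 g


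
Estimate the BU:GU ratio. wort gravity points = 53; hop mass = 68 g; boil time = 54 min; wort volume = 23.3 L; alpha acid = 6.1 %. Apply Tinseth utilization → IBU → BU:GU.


U = 1.65·0.000125^(GP/1000)·(1−e^(−0.04t))/4.15;  IBU = (α/100)·m·U·1000/V;  BU:GU = IBU/GP
U = 1.65·0.000125^(53/1000)·(1−e^(−0.04·54))/4.15 = 0.2185
IBU = (6.1/100)·68·0.2185·1000/23.3 = 38.8901
BU:GU = 38.8901/53

0.7338


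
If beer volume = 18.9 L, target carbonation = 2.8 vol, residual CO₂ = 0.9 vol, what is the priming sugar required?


sugar = (target − residual)·4.0·V
sugar = (2.8 − 0.9)·4.0·18.9

143.6400 g


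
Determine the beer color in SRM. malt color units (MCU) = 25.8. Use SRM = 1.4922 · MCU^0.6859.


SRM = 1.4922 · 25.8^0.6859

13.8694 SRM


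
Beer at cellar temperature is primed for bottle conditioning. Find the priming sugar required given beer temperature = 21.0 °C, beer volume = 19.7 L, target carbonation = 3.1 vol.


residual = 14.695·(0.01821 + 0.09011·e^(−0.04·T));  sugar = (target − residual)·4.0·V
residual = 14.695·(0.01821 + 0.09011·e^(−0.04·21.0)) = 0.8393
sugar = (3.1 − 0.8393)·4.0·19.7

178.1469 g
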